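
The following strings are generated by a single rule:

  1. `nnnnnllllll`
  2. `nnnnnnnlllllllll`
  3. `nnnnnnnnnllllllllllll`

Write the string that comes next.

nnnnnnnnnnnlllllllllllllll

Each string has the form n^{2n+1} l^{3n}, where the shown terms are n = 2, 3, 4.
For the next term, n = 5, so the run lengths are 11, 15.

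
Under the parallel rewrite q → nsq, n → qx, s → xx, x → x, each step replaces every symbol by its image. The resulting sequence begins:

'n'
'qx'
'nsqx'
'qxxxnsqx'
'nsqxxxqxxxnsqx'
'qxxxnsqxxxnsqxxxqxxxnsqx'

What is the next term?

Replace each of the 24 characters of qxxxnsqxxxnsqxxxqxxxnsqx in place — nsq x x x qx xx nsq x x x qx xx nsq x x x nsq x x x qx xx nsq x — and concatenate.

nsqxxxqxxxnsqxxxqxxxnsqxxxnsqxxxqxxxnsqx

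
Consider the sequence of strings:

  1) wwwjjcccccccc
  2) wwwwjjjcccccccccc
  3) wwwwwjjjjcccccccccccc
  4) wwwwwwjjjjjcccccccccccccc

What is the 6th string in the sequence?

wwwwwwwwjjjjjjjcccccccccccccccccc

Term n consists of n w's, followed by n-1 j's, followed by 2n+2 c's, where the shown terms are n = 3, 4, 5, 6.
At n = 8 the blocks have lengths 8, 7, 18.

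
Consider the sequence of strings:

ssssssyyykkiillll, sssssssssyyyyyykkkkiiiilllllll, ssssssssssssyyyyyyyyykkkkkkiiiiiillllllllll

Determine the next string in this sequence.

sssssssssssssssyyyyyyyyyyyykkkkkkkkiiiiiiiilllllllllllll

Term n consists of 3n+3 s's, followed by 3n y's, followed by 2n k's, followed by 2n i's, followed by 3n+1 l's (n = 1, 2, …).
Setting n = 4 gives 15, 12, 8, 8, 13 characters in each block.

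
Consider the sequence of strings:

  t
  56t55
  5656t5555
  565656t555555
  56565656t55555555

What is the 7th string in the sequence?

Each term wraps the previous one in 56 on the left and 55 on the right.
From 56565656t55555555, 2 further steps: 56565656t55555555 → 5656565656t5555555555 → (answer).

565656565656t555555555555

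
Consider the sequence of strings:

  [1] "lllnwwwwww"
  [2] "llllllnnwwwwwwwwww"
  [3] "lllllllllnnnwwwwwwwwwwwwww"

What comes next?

llllllllllllnnnnwwwwwwwwwwwwwwwwww

Term n consists of 3n l's, followed by n n's, followed by 4n+2 w's (n = 1, 2, …).
Setting n = 4 gives 12, 4, 18 characters in each block.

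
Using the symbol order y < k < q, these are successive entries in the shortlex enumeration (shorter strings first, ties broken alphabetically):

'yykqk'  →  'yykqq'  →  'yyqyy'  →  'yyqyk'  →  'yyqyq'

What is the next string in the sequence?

The successor of yyqyq increments the rightmost position that isn't already q and resets every position after it to y.

yyqky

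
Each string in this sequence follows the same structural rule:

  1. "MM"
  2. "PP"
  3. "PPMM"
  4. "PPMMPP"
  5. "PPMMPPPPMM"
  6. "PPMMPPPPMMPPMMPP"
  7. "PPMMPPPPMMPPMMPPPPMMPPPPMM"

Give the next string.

PPMMPPPPMMPPMMPPPPMMPPPPMMPPMMPPPPMMPPMMPP

Each term (from the third on) is the previous term followed by the one before it: term 3 = PP·MM = PPMM.
So term 8 is PPMMPPPPMMPPMMPPPPMMPPPPMM·PPMMPPPPMMPPMMPP.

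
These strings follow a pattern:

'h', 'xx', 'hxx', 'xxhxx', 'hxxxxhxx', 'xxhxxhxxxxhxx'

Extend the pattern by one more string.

From term 3 onward, concatenate the second-to-last term with the last: h·xx = hxx, xx·hxx = xxhxx, …
So term 7 is hxxxxhxx·xxhxxhxxxxhxx.

hxxxxhxxxxhxxhxxxxhxx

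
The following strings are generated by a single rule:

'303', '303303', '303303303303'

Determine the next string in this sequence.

303303303303303303303303

Every step duplicates the string.
One more doubling of 303303303303 gives the answer.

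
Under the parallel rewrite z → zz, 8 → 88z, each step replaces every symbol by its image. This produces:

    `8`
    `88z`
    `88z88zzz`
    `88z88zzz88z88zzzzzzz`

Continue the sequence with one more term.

Rewriting the 20 symbols of 88z88zzz88z88zzzzzzz one by one yields 88z 88z zz 88z 88z zz zz zz 88z 88z zz 88z 88z zz zz zz zz zz zz zz; concatenated:

88z88zzz88z88zzzzzzz88z88zzz88z88zzzzzzzzzzzzzzz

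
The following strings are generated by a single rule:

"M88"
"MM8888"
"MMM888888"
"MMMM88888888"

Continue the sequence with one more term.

MMMMM8888888888

Reading off run lengths: M runs 1, 2, 3, 4; 8 runs 2, 4, 6, 8 — each is linear in n (n = 1, 2, …).
At n = 5 the blocks have lengths 5, 10.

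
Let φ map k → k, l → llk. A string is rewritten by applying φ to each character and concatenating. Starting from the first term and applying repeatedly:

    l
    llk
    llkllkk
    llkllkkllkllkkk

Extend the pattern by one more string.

llkllkkllkllkkkllkllkkllkllkkkk

Replace each of the 15 characters of llkllkkllkllkkk in place — llk llk k llk llk k k llk llk k llk llk k k k — and concatenate.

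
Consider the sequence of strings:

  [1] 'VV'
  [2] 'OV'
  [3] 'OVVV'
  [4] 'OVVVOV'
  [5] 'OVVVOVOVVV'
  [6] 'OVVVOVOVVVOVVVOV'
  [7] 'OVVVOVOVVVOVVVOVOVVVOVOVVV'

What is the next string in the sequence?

OVVVOVOVVVOVVVOVOVVVOVOVVVOVVVOVOVVVOVVVOV

From term 3 onward, concatenate the last term with the second-to-last: OV·VV = OVVV, OVVV·OV = OVVVOV, …
Continuing: OVVVOVOVVVOVVVOVOVVVOVOVVV · OVVVOVOVVVOVVVOV gives term 8.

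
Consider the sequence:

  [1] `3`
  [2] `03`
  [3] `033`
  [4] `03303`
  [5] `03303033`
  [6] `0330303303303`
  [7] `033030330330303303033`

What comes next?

0330303303303033030330330303303303

This is a Fibonacci-style word recurrence s(k) = s(k−1)·s(k−2): e.g. 03·3 = 033.
So term 8 is 033030330330303303033·0330303303303.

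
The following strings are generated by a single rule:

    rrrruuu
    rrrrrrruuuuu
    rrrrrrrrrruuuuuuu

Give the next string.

rrrrrrrrrrrrruuuuuuuuu

Each string has the form r^{3n+1} u^{2n+1} (n = 1, 2, …).
At n = 4 the blocks have lengths 13, 9.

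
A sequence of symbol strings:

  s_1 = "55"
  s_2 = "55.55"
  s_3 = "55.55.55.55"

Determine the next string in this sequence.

55.55.55.55.55.55.55.55

s(k+1) = s(k)·.·s(k) — each term doubles the last with '.' between the halves.
So the next term is two copies of 55.55.55.55 with '.' between the halves.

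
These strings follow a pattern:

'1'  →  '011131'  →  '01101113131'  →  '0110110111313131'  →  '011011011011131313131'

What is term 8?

s(k+1) = 011·s(k)·31, so each term gains 011 as a prefix and 31 as a suffix.
From 011011011011131313131, 3 further steps: 011011011011131313131 → 01101101101101113131313131 → 0110110110110110111313131313131 → (answer).

011011011011011011011131313131313131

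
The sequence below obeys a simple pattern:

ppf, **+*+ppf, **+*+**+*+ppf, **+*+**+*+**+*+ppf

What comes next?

Each term is the previous one with **+*+ prepended.
So the next term is **+*+·**+*+**+*+**+*+ppf.

**+*+**+*+**+*+**+*+ppf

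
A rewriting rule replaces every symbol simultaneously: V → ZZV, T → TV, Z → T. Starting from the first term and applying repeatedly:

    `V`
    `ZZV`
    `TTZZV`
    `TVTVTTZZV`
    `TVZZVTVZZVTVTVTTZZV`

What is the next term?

φ(TVZZVTVZZVTVTVTTZZV) expands symbol-by-symbol to TV ZZV T T ZZV TV ZZV T T ZZV TV ZZV TV ZZV TV TV T T ZZV; joining the 19 pieces gives the next term.

TVZZVTTZZVTVZZVTTZZVTVZZVTVZZVTVTVTTZZV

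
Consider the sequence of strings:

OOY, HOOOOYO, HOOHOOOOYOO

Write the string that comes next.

Each term wraps the previous one in HOO on the left and O on the right.
Applying this once more to HOOHOOOOYOO:

HOOHOOHOOOOYOOO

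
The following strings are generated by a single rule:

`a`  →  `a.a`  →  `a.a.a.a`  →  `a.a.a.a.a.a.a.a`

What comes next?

a.a.a.a.a.a.a.a.a.a.a.a.a.a.a.a

Every step duplicates the string with '.' between the halves.
One more doubling of a.a.a.a.a.a.a.a gives the answer.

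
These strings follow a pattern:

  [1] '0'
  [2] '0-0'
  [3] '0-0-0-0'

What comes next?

s(k+1) = s(k)·-·s(k) — each term doubles the last with '-' between the halves.
So the next term is two copies of 0-0-0-0 with '-' between the halves.

0-0-0-0-0-0-0-0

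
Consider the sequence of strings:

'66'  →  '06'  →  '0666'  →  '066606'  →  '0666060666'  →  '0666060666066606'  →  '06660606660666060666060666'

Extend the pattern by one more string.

066606066606660606660606660666060666066606

This is a Fibonacci-style word recurrence s(k) = s(k−1)·s(k−2): e.g. 06·66 = 0666.
The next term joins 06660606660666060666060666 and 0666060666066606.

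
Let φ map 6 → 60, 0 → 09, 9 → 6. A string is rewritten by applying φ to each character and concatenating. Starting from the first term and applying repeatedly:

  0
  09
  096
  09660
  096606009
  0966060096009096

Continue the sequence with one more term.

Rewriting the 16 symbols of 0966060096009096 one by one yields 09 6 60 60 09 60 09 09 6 60 09 09 6 09 6 60; concatenated:

0966060096009096600909609660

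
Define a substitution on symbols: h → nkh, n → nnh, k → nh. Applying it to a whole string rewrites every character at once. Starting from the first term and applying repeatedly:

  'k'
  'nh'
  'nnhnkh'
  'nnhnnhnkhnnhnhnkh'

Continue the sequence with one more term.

Rewriting the 17 symbols of nnhnnhnkhnnhnhnkh one by one yields nnh nnh nkh nnh nnh nkh nnh nh nkh nnh nnh nkh nnh nkh nnh nh nkh; concatenated:

nnhnnhnkhnnhnnhnkhnnhnhnkhnnhnnhnkhnnhnkhnnhnhnkh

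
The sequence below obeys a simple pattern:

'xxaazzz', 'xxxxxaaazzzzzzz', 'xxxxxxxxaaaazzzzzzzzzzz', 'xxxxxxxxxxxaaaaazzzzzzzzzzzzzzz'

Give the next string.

Term n consists of 3n-1 x's, followed by n+1 a's, followed by 4n-1 z's (n = 1, 2, …).
At n = 5 the blocks have lengths 14, 6, 19.

xxxxxxxxxxxxxxaaaaaazzzzzzzzzzzzzzzzzzz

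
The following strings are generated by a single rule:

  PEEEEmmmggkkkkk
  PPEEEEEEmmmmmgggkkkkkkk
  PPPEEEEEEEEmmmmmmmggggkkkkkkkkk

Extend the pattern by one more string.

PPPPEEEEEEEEEEmmmmmmmmmgggggkkkkkkkkkkk

Term n consists of n P's, followed by 2n+2 E's, followed by 2n+1 m's, followed by n+1 g's, followed by 2n+3 k's (n = 1, 2, …).
For the next term, n = 4, so the run lengths are 4, 10, 9, 5, 11.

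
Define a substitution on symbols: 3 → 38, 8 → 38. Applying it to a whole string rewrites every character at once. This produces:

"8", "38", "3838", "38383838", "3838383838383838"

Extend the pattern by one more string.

Rewriting the 16 symbols of 3838383838383838 one by one yields 38 38 38 38 38 38 38 38 38 38 38 38 38 38 38 38; concatenated:

38383838383838383838383838383838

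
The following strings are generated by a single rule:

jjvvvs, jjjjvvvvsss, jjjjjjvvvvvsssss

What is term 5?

Reading off run lengths: j runs 2, 4, 6; v runs 3, 4, 5; s runs 1, 3, 5 — each is linear in n (n = 1, 2, …).
At n = 5 the blocks have lengths 10, 7, 9.

jjjjjjjjjjvvvvvvvsssssssss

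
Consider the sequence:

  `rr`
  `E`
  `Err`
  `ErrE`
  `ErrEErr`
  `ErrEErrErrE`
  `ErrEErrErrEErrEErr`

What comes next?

ErrEErrErrEErrEErrErrEErrErrE

Each term (from the third on) is the previous term followed by the one before it: term 3 = E·rr = Err.
So term 8 is ErrEErrErrEErrEErr·ErrEErrErrE.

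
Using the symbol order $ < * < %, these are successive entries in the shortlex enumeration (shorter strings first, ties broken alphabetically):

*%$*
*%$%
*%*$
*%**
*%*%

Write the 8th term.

Continuing the enumeration 3 steps past *%*%: *%*% → *%%$ → *%%* → (answer).

*%%%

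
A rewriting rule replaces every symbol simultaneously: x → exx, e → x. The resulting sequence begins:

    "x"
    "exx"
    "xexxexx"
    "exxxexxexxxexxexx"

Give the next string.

Applying the rule to each of the 17 symbols of exxxexxexxxexxexx gives the pieces x exx exx exx x exx exx x exx exx exx x exx exx x exx exx, which concatenate to the answer.

xexxexxexxxexxexxxexxexxexxxexxexxxexxexx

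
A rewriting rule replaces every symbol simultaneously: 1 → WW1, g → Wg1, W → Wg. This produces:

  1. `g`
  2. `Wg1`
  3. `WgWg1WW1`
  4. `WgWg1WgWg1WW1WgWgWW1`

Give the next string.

φ(WgWg1WgWg1WW1WgWgWW1) expands symbol-by-symbol to Wg Wg1 Wg Wg1 WW1 Wg Wg1 Wg Wg1 WW1 Wg Wg WW1 Wg Wg1 Wg Wg1 Wg Wg WW1; joining the 20 pieces gives the next term.

WgWg1WgWg1WW1WgWg1WgWg1WW1WgWgWW1WgWg1WgWg1WgWgWW1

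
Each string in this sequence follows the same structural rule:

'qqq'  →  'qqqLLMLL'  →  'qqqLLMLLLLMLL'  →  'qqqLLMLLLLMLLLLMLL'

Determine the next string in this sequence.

Each term is the previous one with LLMLL appended.
So the next term is qqqLLMLLLLMLLLLMLL·LLMLL.

qqqLLMLLLLMLLLLMLLLLMLL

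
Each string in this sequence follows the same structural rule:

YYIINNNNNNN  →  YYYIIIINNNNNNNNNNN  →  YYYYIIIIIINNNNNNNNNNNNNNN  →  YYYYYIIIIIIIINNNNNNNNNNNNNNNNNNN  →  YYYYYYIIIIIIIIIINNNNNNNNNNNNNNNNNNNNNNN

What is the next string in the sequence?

Each string has the form Y^{n} I^{2n-2} N^{4n-1}, where the shown terms are n = 2, 3, 4, 5, 6.
At n = 7 the blocks have lengths 7, 12, 27.

YYYYYYYIIIIIIIIIIIINNNNNNNNNNNNNNNNNNNNNNNNNNN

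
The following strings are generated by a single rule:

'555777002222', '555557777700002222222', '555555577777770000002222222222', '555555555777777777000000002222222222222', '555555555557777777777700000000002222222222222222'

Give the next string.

Each string has the form 5^{2n+1} 7^{2n+1} 0^{2n} 2^{3n+1} (n = 1, 2, …).
At n = 6 the blocks have lengths 13, 13, 12, 19.

555555555555577777777777770000000000002222222222222222222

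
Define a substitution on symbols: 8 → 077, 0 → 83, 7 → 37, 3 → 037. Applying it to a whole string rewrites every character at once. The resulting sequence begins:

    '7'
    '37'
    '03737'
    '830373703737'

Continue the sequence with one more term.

077037830373703737830373703737

Rewriting each symbol of 830373703737: 8→077, 3→037, 0→83, 3→037, 7→37, 3→037, 7→37, 0→83, 3→037, 7→37, 3→037, 7→37, which concatenates to 077 037 83 037 37 037 37 83 037 37 037 37.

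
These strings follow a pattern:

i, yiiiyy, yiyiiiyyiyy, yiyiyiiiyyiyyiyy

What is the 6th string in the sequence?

Every step adds yi to the front and iyy to the end of the previous string.
From yiyiyiiiyyiyyiyy, 2 further steps: yiyiyiiiyyiyyiyy → yiyiyiyiiiyyiyyiyyiyy → (answer).

yiyiyiyiyiiiyyiyyiyyiyyiyy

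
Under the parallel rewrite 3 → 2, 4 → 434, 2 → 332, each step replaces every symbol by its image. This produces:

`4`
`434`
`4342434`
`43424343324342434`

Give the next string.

Rewriting the 17 symbols of 43424343324342434 one by one yields 434 2 434 332 434 2 434 2 2 332 434 2 434 332 434 2 434; concatenated:

434243433243424342233243424343324342434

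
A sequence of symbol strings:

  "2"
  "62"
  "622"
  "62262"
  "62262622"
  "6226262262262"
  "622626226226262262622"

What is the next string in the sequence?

6226262262262622626226226262262262

Each term (from the third on) is the previous term followed by the one before it: term 3 = 62·2 = 622.
Continuing: 622626226226262262622 · 6226262262262 gives term 8.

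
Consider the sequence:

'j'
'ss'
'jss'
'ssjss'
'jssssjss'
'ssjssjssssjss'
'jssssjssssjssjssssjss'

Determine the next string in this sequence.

From term 3 onward, concatenate the second-to-last term with the last: j·ss = jss, ss·jss = ssjss, …
So term 8 is ssjssjssssjss·jssssjssssjssjssssjss.

ssjssjssssjssjssssjssssjssjssssjss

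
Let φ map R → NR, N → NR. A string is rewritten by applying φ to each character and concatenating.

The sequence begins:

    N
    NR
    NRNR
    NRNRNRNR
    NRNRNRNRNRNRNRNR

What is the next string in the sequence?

NRNRNRNRNRNRNRNRNRNRNRNRNRNRNRNR

φ(NRNRNRNRNRNRNRNR) expands symbol-by-symbol to NR NR NR NR NR NR NR NR NR NR NR NR NR NR NR NR; joining the 16 pieces gives the next term.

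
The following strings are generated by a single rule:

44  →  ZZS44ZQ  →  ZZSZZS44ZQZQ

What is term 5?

s(k+1) = ZZS·s(k)·ZQ, so each term gains ZZS as a prefix and ZQ as a suffix.
From ZZSZZS44ZQZQ, 2 further steps: ZZSZZS44ZQZQ → ZZSZZSZZS44ZQZQZQ → (answer).

ZZSZZSZZSZZS44ZQZQZQZQ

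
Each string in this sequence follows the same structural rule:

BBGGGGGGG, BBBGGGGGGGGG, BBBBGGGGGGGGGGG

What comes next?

Each string has the form B^{n-1} G^{2n+1}, where the shown terms are n = 3, 4, 5.
At n = 6 the blocks have lengths 5, 13.

BBBBBGGGGGGGGGGGGG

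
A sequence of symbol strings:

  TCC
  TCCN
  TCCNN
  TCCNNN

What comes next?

Every step adds N to the end: s(k+1) = s(k)·N.
Applying this once more to TCCNNN:

TCCNNNN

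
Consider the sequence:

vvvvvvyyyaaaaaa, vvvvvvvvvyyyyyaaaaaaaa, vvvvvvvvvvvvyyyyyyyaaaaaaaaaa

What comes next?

Reading off run lengths: v runs 6, 9, 12; y runs 3, 5, 7; a runs 6, 8, 10 — each is linear in n, where the shown terms are n = 2, 3, 4.
Setting n = 5 gives 15, 9, 12 characters in each block.

vvvvvvvvvvvvvvvyyyyyyyyyaaaaaaaaaaaa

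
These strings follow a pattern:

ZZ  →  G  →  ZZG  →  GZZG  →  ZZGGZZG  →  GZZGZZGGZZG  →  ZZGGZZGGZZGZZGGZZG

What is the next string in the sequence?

From term 3 onward, concatenate the second-to-last term with the last: ZZ·G = ZZG, G·ZZG = GZZG, …
So term 8 is GZZGZZGGZZG·ZZGGZZGGZZGZZGGZZG.

GZZGZZGGZZGZZGGZZGGZZGZZGGZZG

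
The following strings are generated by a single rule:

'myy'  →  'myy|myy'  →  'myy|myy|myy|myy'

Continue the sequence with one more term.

Every step duplicates the string with '|' between the halves.
Doubling myy|myy|myy|myy with '|' between the halves:

myy|myy|myy|myy|myy|myy|myy|myy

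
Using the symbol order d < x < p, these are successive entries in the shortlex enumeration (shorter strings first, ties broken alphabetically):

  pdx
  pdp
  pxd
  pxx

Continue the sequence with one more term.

pxp

Find the rightmost character of pxx below p, bump it to the next letter, and reset everything to its right to d.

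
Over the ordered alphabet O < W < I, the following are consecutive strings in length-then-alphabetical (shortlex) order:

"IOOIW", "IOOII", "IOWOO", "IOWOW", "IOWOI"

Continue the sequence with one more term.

Find the rightmost character of IOWOI below I, bump it to the next letter, and reset everything to its right to O.

IOWWO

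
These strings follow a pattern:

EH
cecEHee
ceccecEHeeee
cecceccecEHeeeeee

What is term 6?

s(k+1) = cec·s(k)·ee, so each term gains cec as a prefix and ee as a suffix.
From cecceccecEHeeeeee, 2 further steps: cecceccecEHeeeeee → ceccecceccecEHeeeeeeee → (answer).

cecceccecceccecEHeeeeeeeeee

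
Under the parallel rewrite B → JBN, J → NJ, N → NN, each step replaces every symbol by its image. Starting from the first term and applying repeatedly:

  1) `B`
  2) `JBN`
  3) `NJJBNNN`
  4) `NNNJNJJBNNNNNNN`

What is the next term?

NNNNNNNJNNNJNJJBNNNNNNNNNNNNNNN

Applying the rule to each of the 15 symbols of NNNJNJJBNNNNNNN gives the pieces NN NN NN NJ NN NJ NJ JBN NN NN NN NN NN NN NN, which concatenate to the answer.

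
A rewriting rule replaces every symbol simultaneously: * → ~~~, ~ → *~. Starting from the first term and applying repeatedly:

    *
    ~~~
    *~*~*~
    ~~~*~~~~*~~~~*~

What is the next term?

*~*~*~~~~*~*~*~*~~~~*~*~*~*~~~~*~

Replace each of the 15 characters of ~~~*~~~~*~~~~*~ in place — *~ *~ *~ ~~~ *~ *~ *~ *~ ~~~ *~ *~ *~ *~ ~~~ *~ — and concatenate.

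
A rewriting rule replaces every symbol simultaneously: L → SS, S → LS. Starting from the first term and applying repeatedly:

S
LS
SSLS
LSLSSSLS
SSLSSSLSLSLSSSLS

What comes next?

LSLSSSLSLSLSSSLSSSLSSSLSLSLSSSLS

Applying the rule to each of the 16 symbols of SSLSSSLSLSLSSSLS gives the pieces LS LS SS LS LS LS SS LS SS LS SS LS LS LS SS LS, which concatenate to the answer.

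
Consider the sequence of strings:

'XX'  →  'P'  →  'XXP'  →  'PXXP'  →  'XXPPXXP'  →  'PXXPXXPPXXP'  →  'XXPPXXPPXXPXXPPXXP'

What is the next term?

This is a Fibonacci-style word recurrence s(k) = s(k−2)·s(k−1): e.g. XX·P = XXP.
So term 8 is PXXPXXPPXXP·XXPPXXPPXXPXXPPXXP.

PXXPXXPPXXPXXPPXXPPXXPXXPPXXP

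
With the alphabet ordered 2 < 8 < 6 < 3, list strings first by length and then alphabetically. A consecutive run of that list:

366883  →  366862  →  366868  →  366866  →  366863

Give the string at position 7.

Advancing 2 positions from 366863 through 366863 → 366832 reaches term 7.

366838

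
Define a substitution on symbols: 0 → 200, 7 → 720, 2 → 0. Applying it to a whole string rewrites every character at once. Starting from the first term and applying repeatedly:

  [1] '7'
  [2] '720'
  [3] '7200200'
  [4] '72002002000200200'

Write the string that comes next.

Rewriting the 17 symbols of 72002002000200200 one by one yields 720 0 200 200 0 200 200 0 200 200 200 0 200 200 0 200 200; concatenated:

72002002000200200020020020002002000200200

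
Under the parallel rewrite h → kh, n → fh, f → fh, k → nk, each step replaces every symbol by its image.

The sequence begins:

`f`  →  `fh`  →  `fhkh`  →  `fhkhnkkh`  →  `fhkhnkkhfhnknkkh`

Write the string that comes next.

φ(fhkhnkkhfhnknkkh) expands symbol-by-symbol to fh kh nk kh fh nk nk kh fh kh fh nk fh nk nk kh; joining the 16 pieces gives the next term.

fhkhnkkhfhnknkkhfhkhfhnkfhnknkkh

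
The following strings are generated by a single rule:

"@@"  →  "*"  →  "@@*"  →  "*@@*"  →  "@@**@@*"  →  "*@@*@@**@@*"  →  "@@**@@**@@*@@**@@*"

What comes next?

Each term (from the third on) is the two preceding terms concatenated in order: term 3 = @@·* = @@*.
So term 8 is *@@*@@**@@*·@@**@@**@@*@@**@@*.

*@@*@@**@@*@@**@@**@@*@@**@@*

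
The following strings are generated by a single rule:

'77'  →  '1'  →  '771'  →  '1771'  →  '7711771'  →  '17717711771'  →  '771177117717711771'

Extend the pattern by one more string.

Each term (from the third on) is the two preceding terms concatenated in order: term 3 = 77·1 = 771.
So term 8 is 17717711771·771177117717711771.

17717711771771177117717711771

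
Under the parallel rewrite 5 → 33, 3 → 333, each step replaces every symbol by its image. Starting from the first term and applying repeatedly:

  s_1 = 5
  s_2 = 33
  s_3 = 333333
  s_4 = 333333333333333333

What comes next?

333333333333333333333333333333333333333333333333333333

Replace each of the 18 characters of 333333333333333333 in place — 333 333 333 333 333 333 333 333 333 333 333 333 333 333 333 333 333 333 — and concatenate.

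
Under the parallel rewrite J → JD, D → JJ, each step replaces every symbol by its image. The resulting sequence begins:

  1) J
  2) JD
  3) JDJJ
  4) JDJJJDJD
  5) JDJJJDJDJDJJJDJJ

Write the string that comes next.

Replace each of the 16 characters of JDJJJDJDJDJJJDJJ in place — JD JJ JD JD JD JJ JD JJ JD JJ JD JD JD JJ JD JD — and concatenate.

JDJJJDJDJDJJJDJJJDJJJDJDJDJJJDJD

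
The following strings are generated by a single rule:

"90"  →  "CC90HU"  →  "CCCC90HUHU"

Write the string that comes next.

s(k+1) = CC·s(k)·HU, so each term gains CC as a prefix and HU as a suffix.
So the next term is CC·CCCC90HUHU·HU.

CCCCCC90HUHUHU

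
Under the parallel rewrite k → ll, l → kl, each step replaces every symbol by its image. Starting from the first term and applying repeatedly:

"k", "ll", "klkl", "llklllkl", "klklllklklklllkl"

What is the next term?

Rewriting the 16 symbols of klklllklklklllkl one by one yields ll kl ll kl kl kl ll kl ll kl ll kl kl kl ll kl; concatenated:

llklllklklklllklllklllklklklllkl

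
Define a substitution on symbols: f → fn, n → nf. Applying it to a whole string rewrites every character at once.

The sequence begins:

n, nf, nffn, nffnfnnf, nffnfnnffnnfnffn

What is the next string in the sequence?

φ(nffnfnnffnnfnffn) expands symbol-by-symbol to nf fn fn nf fn nf nf fn fn nf nf fn nf fn fn nf; joining the 16 pieces gives the next term.

nffnfnnffnnfnffnfnnfnffnnffnfnnf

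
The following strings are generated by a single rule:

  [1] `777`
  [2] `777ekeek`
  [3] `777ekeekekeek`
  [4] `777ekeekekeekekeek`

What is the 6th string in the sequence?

Every step adds ekeek to the end: s(k+1) = s(k)·ekeek.
From 777ekeekekeekekeek, 2 further steps: 777ekeekekeekekeek → 777ekeekekeekekeekekeek → (answer).

777ekeekekeekekeekekeekekeek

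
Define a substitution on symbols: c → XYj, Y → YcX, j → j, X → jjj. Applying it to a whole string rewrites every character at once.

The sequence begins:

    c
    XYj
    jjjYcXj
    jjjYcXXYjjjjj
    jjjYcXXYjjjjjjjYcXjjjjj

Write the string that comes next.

Replace each of the 23 characters of jjjYcXXYjjjjjjjYcXjjjjj in place — j j j YcX XYj jjj jjj YcX j j j j j j j YcX XYj jjj j j j j j — and concatenate.

jjjYcXXYjjjjjjjYcXjjjjjjjYcXXYjjjjjjjjj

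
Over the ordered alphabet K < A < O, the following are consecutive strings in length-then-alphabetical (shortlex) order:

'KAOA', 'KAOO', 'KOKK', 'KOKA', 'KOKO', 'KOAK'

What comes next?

The successor of KOAK increments the rightmost position that isn't already O and resets every position after it to K.

KOAA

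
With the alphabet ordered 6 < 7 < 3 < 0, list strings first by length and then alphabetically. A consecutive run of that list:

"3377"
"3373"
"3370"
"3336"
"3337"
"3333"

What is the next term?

The successor of 3333 increments the rightmost position that isn't already 0 and resets every position after it to 6.

3330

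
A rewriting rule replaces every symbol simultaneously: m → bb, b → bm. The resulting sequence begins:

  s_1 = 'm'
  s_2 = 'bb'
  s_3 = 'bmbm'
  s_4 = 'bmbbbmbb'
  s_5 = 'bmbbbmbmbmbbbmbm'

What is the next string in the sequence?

Applying the rule to each of the 16 symbols of bmbbbmbmbmbbbmbm gives the pieces bm bb bm bm bm bb bm bb bm bb bm bm bm bb bm bb, which concatenate to the answer.

bmbbbmbmbmbbbmbbbmbbbmbmbmbbbmbb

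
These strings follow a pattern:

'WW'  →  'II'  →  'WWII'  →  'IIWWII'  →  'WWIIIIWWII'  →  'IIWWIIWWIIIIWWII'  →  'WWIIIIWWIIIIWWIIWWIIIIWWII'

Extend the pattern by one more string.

From term 3 onward, concatenate the second-to-last term with the last: WW·II = WWII, II·WWII = IIWWII, …
So term 8 is IIWWIIWWIIIIWWII·WWIIIIWWIIIIWWIIWWIIIIWWII.

IIWWIIWWIIIIWWIIWWIIIIWWIIIIWWIIWWIIIIWWII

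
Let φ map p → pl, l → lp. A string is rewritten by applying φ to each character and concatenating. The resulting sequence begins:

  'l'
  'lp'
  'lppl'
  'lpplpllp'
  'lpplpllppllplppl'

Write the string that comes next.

Replace each of the 16 characters of lpplpllppllplppl in place — lp pl pl lp pl lp lp pl pl lp lp pl lp pl pl lp — and concatenate.

lpplpllppllplpplpllplppllpplpllp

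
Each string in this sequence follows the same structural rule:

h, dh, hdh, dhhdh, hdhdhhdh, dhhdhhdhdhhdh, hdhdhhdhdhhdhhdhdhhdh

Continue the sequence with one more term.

dhhdhhdhdhhdhhdhdhhdhdhhdhhdhdhhdh

This is a Fibonacci-style word recurrence s(k) = s(k−2)·s(k−1): e.g. h·dh = hdh.
The next term joins dhhdhhdhdhhdh and hdhdhhdhdhhdhhdhdhhdh.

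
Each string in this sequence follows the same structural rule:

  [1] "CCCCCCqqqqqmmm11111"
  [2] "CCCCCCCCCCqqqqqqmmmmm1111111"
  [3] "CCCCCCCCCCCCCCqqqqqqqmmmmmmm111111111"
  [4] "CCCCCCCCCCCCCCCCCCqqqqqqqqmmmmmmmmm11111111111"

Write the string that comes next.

Reading off run lengths: C runs 6, 10, 14, 18; q runs 5, 6, 7, 8; m runs 3, 5, 7, 9; 1 runs 5, 7, 9, 11 — each is linear in n, where the shown terms are n = 2, 3, 4, 5.
For the next term, n = 6, so the run lengths are 22, 9, 11, 13.

CCCCCCCCCCCCCCCCCCCCCCqqqqqqqqqmmmmmmmmmmm1111111111111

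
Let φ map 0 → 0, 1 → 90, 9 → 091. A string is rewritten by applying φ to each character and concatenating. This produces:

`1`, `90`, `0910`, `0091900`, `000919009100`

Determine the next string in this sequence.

Rewriting each symbol of 000919009100: 0→0, 0→0, 0→0, 9→091, 1→90, 9→091, 0→0, 0→0, 9→091, 1→90, 0→0, 0→0, which concatenates to 0 0 0 091 90 091 0 0 091 90 0 0.

00009190091000919000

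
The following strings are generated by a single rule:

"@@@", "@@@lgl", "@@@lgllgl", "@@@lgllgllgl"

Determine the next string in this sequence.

Each term is the previous one with lgl appended.
Applying this once more to @@@lgllgllgl:

@@@lgllgllgllgl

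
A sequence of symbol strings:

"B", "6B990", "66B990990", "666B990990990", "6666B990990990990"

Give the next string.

Every step adds 6 to the front and 990 to the end of the previous string.
Applying this once more to 6666B990990990990:

66666B990990990990990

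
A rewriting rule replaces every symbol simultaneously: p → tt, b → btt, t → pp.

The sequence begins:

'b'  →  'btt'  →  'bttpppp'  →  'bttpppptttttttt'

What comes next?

Applying the rule to each of the 15 symbols of bttpppptttttttt gives the pieces btt pp pp tt tt tt tt pp pp pp pp pp pp pp pp, which concatenate to the answer.

bttppppttttttttpppppppppppppppp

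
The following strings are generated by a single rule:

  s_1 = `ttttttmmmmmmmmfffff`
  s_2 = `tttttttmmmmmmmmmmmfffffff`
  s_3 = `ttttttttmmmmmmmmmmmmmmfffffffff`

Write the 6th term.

Reading off run lengths: t runs 6, 7, 8; m runs 8, 11, 14; f runs 5, 7, 9 — each is linear in n, where the shown terms are n = 3, 4, 5.
At n = 8 the blocks have lengths 11, 23, 15.

tttttttttttmmmmmmmmmmmmmmmmmmmmmmmfffffffffffffff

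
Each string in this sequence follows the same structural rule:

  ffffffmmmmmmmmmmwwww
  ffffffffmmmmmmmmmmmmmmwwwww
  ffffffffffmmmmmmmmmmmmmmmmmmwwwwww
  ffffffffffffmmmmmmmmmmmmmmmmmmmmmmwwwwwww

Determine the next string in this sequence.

ffffffffffffffmmmmmmmmmmmmmmmmmmmmmmmmmmwwwwwwww

Each string has the form f^{2n} m^{4n-2} w^{n+1}, where the shown terms are n = 3, 4, 5, 6.
Setting n = 7 gives 14, 26, 8 characters in each block.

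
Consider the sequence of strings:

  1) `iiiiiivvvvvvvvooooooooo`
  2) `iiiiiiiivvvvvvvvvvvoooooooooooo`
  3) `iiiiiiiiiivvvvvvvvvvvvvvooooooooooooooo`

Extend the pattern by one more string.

iiiiiiiiiiiivvvvvvvvvvvvvvvvvoooooooooooooooooo

Each string has the form i^{2n} v^{3n-1} o^{3n}, where the shown terms are n = 3, 4, 5.
Setting n = 6 gives 12, 17, 18 characters in each block.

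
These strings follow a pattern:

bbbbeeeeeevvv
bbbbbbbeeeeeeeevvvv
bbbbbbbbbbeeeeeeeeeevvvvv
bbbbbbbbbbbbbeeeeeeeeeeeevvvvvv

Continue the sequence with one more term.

bbbbbbbbbbbbbbbbeeeeeeeeeeeeeevvvvvvv

Reading off run lengths: b runs 4, 7, 10, 13; e runs 6, 8, 10, 12; v runs 3, 4, 5, 6 — each is linear in n, where the shown terms are n = 2, 3, 4, 5.
For the next term, n = 6, so the run lengths are 16, 14, 7.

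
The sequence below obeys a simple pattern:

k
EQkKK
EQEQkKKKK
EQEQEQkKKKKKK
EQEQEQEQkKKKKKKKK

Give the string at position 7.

s(k+1) = EQ·s(k)·KK, so each term gains EQ as a prefix and KK as a suffix.
From EQEQEQEQkKKKKKKKK, 2 further steps: EQEQEQEQkKKKKKKKK → EQEQEQEQEQkKKKKKKKKKK → (answer).

EQEQEQEQEQEQkKKKKKKKKKKKK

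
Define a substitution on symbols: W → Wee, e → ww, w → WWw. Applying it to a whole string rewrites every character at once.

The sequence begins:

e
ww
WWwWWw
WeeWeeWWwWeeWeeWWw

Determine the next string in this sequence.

WeewwwwWeewwwwWeeWeeWWwWeewwwwWeewwwwWeeWeeWWw

Applying the rule to each of the 18 symbols of WeeWeeWWwWeeWeeWWw gives the pieces Wee ww ww Wee ww ww Wee Wee WWw Wee ww ww Wee ww ww Wee Wee WWw, which concatenate to the answer.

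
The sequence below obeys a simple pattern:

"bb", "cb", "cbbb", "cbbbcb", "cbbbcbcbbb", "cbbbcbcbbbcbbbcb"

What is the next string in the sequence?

From term 3 onward, concatenate the last term with the second-to-last: cb·bb = cbbb, cbbb·cb = cbbbcb, …
So term 7 is cbbbcbcbbbcbbbcb·cbbbcbcbbb.

cbbbcbcbbbcbbbcbcbbbcbcbbb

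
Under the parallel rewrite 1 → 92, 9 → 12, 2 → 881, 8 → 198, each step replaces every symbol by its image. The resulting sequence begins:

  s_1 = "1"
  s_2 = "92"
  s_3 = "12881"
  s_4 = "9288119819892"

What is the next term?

φ(9288119819892) expands symbol-by-symbol to 12 881 198 198 92 92 12 198 92 12 198 12 881; joining the 13 pieces gives the next term.

12881198198929212198921219812881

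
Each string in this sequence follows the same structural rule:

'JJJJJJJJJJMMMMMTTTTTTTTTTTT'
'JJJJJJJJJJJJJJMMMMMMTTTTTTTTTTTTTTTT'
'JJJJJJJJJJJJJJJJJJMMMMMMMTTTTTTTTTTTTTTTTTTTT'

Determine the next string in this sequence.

JJJJJJJJJJJJJJJJJJJJJJMMMMMMMMTTTTTTTTTTTTTTTTTTTTTTTT

Each string has the form J^{4n-2} M^{n+2} T^{4n}, where the shown terms are n = 3, 4, 5.
Setting n = 6 gives 22, 8, 24 characters in each block.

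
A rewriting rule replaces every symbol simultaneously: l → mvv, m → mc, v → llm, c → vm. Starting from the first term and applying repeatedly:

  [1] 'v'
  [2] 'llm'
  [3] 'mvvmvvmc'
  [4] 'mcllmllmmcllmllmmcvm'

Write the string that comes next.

mcvmmvvmvvmcmvvmvvmcmcvmmvvmvvmcmvvmvvmcmcvmllmmc

Applying the rule to each of the 20 symbols of mcllmllmmcllmllmmcvm gives the pieces mc vm mvv mvv mc mvv mvv mc mc vm mvv mvv mc mvv mvv mc mc vm llm mc, which concatenate to the answer.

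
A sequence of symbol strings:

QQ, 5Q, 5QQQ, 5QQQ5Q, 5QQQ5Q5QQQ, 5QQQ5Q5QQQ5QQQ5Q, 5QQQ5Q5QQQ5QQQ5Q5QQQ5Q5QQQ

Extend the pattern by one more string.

This is a Fibonacci-style word recurrence s(k) = s(k−1)·s(k−2): e.g. 5Q·QQ = 5QQQ.
So term 8 is 5QQQ5Q5QQQ5QQQ5Q5QQQ5Q5QQQ·5QQQ5Q5QQQ5QQQ5Q.

5QQQ5Q5QQQ5QQQ5Q5QQQ5Q5QQQ5QQQ5Q5QQQ5QQQ5Q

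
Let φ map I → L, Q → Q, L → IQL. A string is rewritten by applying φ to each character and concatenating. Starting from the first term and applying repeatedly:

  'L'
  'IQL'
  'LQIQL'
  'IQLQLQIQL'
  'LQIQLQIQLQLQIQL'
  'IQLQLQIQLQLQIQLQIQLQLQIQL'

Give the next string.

Applying the rule to each of the 25 symbols of IQLQLQIQLQLQIQLQIQLQLQIQL gives the pieces L Q IQL Q IQL Q L Q IQL Q IQL Q L Q IQL Q L Q IQL Q IQL Q L Q IQL, which concatenate to the answer.

LQIQLQIQLQLQIQLQIQLQLQIQLQLQIQLQIQLQLQIQL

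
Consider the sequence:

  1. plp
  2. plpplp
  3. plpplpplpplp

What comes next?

plpplpplpplpplpplpplpplp

s(k+1) = s(k)·s(k) — each term doubles the last.
One more doubling of plpplpplpplp gives the answer.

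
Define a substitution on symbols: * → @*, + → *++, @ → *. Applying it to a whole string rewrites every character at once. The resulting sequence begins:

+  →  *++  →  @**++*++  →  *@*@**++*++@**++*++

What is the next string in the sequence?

φ(*@*@**++*++@**++*++) expands symbol-by-symbol to @* * @* * @* @* *++ *++ @* *++ *++ * @* @* *++ *++ @* *++ *++; joining the 19 pieces gives the next term.

@**@**@*@**++*++@**++*++*@*@**++*++@**++*++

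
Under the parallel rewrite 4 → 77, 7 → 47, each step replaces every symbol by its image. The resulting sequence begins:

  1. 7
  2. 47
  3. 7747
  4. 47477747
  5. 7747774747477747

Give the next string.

φ(7747774747477747) expands symbol-by-symbol to 47 47 77 47 47 47 77 47 77 47 77 47 47 47 77 47; joining the 16 pieces gives the next term.

47477747474777477747774747477747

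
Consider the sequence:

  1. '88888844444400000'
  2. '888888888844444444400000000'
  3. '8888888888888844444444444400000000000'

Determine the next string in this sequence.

88888888888888888844444444444444400000000000000

The n-th term is 4n-2 8's then 3n 4's then 3n-1 0's, where the shown terms are n = 2, 3, 4.
For the next term, n = 5, so the run lengths are 18, 15, 14.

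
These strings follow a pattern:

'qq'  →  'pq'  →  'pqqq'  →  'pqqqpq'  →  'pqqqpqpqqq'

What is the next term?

From term 3 onward, concatenate the last term with the second-to-last: pq·qq = pqqq, pqqq·pq = pqqqpq, …
So term 6 is pqqqpqpqqq·pqqqpq.

pqqqpqpqqqpqqqpq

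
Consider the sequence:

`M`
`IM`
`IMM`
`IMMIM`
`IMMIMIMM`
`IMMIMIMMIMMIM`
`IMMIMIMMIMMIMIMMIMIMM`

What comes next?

IMMIMIMMIMMIMIMMIMIMMIMMIMIMMIMMIM

This is a Fibonacci-style word recurrence s(k) = s(k−1)·s(k−2): e.g. IM·M = IMM.
Continuing: IMMIMIMMIMMIMIMMIMIMM · IMMIMIMMIMMIM gives term 8.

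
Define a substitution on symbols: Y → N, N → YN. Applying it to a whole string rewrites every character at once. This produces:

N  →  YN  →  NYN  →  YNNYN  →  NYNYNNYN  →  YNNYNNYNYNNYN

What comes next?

Rewriting the 13 symbols of YNNYNNYNYNNYN one by one yields N YN YN N YN YN N YN N YN YN N YN; concatenated:

NYNYNNYNYNNYNNYNYNNYN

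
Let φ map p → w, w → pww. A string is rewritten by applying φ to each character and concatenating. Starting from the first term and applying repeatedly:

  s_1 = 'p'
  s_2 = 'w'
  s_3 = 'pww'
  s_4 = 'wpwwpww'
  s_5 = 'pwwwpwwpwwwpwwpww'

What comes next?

wpwwpwwpwwwpwwpwwwpwwpwwpwwwpwwpwwwpwwpww

φ(pwwwpwwpwwwpwwpww) expands symbol-by-symbol to w pww pww pww w pww pww w pww pww pww w pww pww w pww pww; joining the 17 pieces gives the next term.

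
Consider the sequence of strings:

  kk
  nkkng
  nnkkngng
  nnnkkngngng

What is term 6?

Each term wraps the previous one in n on the left and ng on the right.
From nnnkkngngng, 2 further steps: nnnkkngngng → nnnnkkngngngng → (answer).

nnnnnkkngngngngng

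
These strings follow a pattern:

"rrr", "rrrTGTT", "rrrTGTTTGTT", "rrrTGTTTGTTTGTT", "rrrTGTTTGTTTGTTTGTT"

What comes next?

The strings grow by a fixed suffix TGTT each time.
So the next term is rrrTGTTTGTTTGTTTGTT·TGTT.

rrrTGTTTGTTTGTTTGTTTGTT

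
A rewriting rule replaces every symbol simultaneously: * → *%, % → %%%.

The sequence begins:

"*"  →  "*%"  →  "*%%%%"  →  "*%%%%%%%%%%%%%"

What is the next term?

Rewriting the 14 symbols of *%%%%%%%%%%%%% one by one yields *% %%% %%% %%% %%% %%% %%% %%% %%% %%% %%% %%% %%% %%%; concatenated:

*%%%%%%%%%%%%%%%%%%%%%%%%%%%%%%%%%%%%%%%%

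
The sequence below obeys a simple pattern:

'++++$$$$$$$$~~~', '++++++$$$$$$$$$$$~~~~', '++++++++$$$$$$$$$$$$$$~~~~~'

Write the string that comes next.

++++++++++$$$$$$$$$$$$$$$$$~~~~~~

Reading off run lengths: + runs 4, 6, 8; $ runs 8, 11, 14; ~ runs 3, 4, 5 — each is linear in n, where the shown terms are n = 2, 3, 4.
Setting n = 5 gives 10, 17, 6 characters in each block.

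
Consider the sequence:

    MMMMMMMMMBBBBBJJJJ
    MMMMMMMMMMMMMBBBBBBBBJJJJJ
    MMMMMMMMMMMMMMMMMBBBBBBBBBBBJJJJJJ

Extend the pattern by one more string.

MMMMMMMMMMMMMMMMMMMMMBBBBBBBBBBBBBBJJJJJJJ

Term n consists of 4n+1 M's, followed by 3n-1 B's, followed by n+2 J's, where the shown terms are n = 2, 3, 4.
At n = 5 the blocks have lengths 21, 14, 7.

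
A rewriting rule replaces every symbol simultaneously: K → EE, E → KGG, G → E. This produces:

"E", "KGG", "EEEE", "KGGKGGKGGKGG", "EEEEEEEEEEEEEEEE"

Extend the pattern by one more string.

φ(EEEEEEEEEEEEEEEE) expands symbol-by-symbol to KGG KGG KGG KGG KGG KGG KGG KGG KGG KGG KGG KGG KGG KGG KGG KGG; joining the 16 pieces gives the next term.

KGGKGGKGGKGGKGGKGGKGGKGGKGGKGGKGGKGGKGGKGGKGGKGG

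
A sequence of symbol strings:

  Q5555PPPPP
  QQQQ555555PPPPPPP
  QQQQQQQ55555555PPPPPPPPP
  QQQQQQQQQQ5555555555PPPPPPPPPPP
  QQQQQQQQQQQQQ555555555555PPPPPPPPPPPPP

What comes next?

QQQQQQQQQQQQQQQQ55555555555555PPPPPPPPPPPPPPP

Term n consists of 3n-2 Q's, followed by 2n+2 5's, followed by 2n+3 P's (n = 1, 2, …).
Setting n = 6 gives 16, 14, 15 characters in each block.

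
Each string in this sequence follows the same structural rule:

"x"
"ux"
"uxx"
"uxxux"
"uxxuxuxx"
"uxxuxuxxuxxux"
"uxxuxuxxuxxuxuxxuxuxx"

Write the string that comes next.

uxxuxuxxuxxuxuxxuxuxxuxxuxuxxuxxux

This is a Fibonacci-style word recurrence s(k) = s(k−1)·s(k−2): e.g. ux·x = uxx.
So term 8 is uxxuxuxxuxxuxuxxuxuxx·uxxuxuxxuxxux.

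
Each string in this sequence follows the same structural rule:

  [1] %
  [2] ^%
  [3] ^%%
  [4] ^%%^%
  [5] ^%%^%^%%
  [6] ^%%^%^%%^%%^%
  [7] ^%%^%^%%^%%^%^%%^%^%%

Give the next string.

^%%^%^%%^%%^%^%%^%^%%^%%^%^%%^%%^%

Each term (from the third on) is the previous term followed by the one before it: term 3 = ^%·% = ^%%.
Continuing: ^%%^%^%%^%%^%^%%^%^%% · ^%%^%^%%^%%^% gives term 8.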